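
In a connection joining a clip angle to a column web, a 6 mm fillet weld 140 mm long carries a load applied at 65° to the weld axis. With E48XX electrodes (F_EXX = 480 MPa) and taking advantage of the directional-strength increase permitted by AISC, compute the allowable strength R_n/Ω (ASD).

t_e = 0.707 × 6 = 4.242 mm; A_we = 4.242 × 140 = 593.9 mm².
Directional factor: 1.0 + 0.5 sin^1.5(65°) = 1.431.
F_nw = 0.6 × 480 × 1.431 = 412.2 MPa.
R_n/Ω = (412.2 × 593.9) / 2.0 × 10⁻³ = 122.4 kN.

R_n/Ω ≈ 122 kN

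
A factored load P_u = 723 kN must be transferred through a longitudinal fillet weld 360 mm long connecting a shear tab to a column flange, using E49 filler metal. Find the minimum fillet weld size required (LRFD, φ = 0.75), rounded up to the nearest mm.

w = 13 mm

E49XX → F_EXX = 490 MPa.
Total weld length L = 360 mm.
Required throat t_e = P_u / (φ × 0.6 F_EXX × L) = 723 / (0.75 × 0.6 × 490 × 360 × 10⁻³) = 9.108 mm.
Required leg w = t_e / 0.707 = 12.88 mm → use 13 mm.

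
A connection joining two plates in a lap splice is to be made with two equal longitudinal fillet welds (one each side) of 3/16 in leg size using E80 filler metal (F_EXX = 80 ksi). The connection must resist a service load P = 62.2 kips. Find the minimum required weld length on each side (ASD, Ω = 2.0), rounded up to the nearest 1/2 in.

L = 10 in on each side

Throat t_e = 0.707 × 0.1875 = 0.1326 in.
r_n/Ω = (0.6 × 80 × 0.1326) / 2.0 = 3.181 kip/in.
L_req = P / (r_n/Ω) = 62.2 / 3.181 = 19.55 in total.
Per side: 19.55 / 2 = 9.775 in.
Round up → use L = 10 in on each side.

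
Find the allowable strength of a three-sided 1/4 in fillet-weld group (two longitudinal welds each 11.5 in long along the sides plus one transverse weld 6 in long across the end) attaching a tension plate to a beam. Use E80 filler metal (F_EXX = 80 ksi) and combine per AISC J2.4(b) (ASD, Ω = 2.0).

R_n/Ω ≈ 123 kips

t_e = 0.707 × 0.25 = 0.1767 in.
R_nwl = 0.6 × 80 × 0.1767 × 23 = 195.1 kips (longitudinal, 2 welds).
R_nwt = 0.6 × 80 × 0.1767 × 6 = 50.9 kips (transverse, base value).
(i) R_nwl + R_nwt = 246 kips; (ii) 0.85 R_nwl + 1.5 R_nwt = 242.2 kips.
R_n = max = 246 kips [governs: (i)]; R_n/Ω = 123 kips.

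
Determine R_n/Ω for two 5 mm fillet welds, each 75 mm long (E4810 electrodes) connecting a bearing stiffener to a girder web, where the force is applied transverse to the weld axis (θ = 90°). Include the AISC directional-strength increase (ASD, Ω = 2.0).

E48XX → F_EXX = 480 MPa.
t_e = 0.707 × 5 = 3.535 mm; A_we = 3.535 × 150 = 530.2 mm².
Directional factor: 1.0 + 0.5 sin^1.5(90°) = 1.5.
F_nw = 0.6 × 480 × 1.5 = 432 MPa.
R_n/Ω = (432 × 530.2) / 2.0 × 10⁻³ = 114.5 kN.

R_n/Ω ≈ 115 kN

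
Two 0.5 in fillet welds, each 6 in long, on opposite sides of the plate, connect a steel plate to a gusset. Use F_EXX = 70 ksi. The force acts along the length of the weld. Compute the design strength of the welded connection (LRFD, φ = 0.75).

φR_n ≈ 134 kip

Effective throat t_e = 0.707 × 0.5 = 0.3535 in.
Total length L = 12 in; A_we = 0.3535 × 12 = 4.242 in².
F_nw = 0.6 F_EXX = 0.6 × 70 = 42 ksi.
φR_n = 0.75 × 42 × 4.242 = 133.6 kip.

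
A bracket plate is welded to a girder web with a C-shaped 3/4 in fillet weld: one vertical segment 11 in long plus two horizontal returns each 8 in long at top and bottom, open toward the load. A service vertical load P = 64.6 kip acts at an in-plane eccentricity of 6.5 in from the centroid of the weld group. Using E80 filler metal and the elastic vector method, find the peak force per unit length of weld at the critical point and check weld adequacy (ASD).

f_max ≈ 6.16 kip/in; adequate

E80XX → F_EXX = 80 ksi.
Total weld length L_w = 27 in. Treat welds as unit-width lines.
Centroid: x̄ = 2×8×4 / 27 = 2.37 in from the vertical weld.
Polar moment about centroid: J = I_x + I_y = [11³/12 + 2×8×5.5²] + [11×2.37² + 2(8³/12 + 8×1.63²)] = 784.5 in³.
Direct shear f_v = P/L_w = 64.6 / 27 = 2.393 kip/in (vertical).
Torsion M = P·e = 64.6 × 6.5 = 419.9 kip·in.
Critical point at (x, y) = (5.63, 5.5) from centroid. f_tx = M·y/J = 2.944 kip/in; f_ty = M·x/J = 3.013 kip/in.
Resultant f_max = √[f_tx² + (f_v + f_ty)²] = √[2.944² + (2.393 + 3.013)²] = 6.155 kip/in.
Capacity per unit length: r_n/Ω = (1/2.0) × 0.6 × 80 × (0.707 × 0.75) = 12.73 kip/in.
6.155 ≤ 12.73 → adequate.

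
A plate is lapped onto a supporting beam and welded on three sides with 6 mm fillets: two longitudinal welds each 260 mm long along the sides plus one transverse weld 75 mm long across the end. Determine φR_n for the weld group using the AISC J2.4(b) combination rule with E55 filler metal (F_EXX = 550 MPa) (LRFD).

t_e = 0.707 × 6 = 4.242 mm.
R_nwl = 0.6 × 550 × 4.242 × 520 × 10⁻³ = 727.9 kN (longitudinal, 2 welds).
R_nwt = 0.6 × 550 × 4.242 × 75 × 10⁻³ = 105 kN (transverse, base value).
(i) R_nwl + R_nwt = 832.9 kN; (ii) 0.85 R_nwl + 1.5 R_nwt = 776.2 kN.
R_n = max = 832.9 kN [governs: (i)]; φR_n = 624.7 kN.

φR_n ≈ 625 kN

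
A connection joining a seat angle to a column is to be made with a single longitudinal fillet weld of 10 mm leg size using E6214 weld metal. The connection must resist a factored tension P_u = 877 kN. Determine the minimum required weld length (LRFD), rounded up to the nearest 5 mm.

E62XX → F_EXX = 620 MPa.
Throat t_e = 0.707 × 10 = 7.07 mm.
φr_n = 0.75 × 0.6 × 620 × 7.07 × 10⁻³ = 1.973 kN/mm.
L_req = P_u / φr_n = 877 / 1.973 = 444.6 mm total.
Round up → use L = 445 mm.

L = 445 mm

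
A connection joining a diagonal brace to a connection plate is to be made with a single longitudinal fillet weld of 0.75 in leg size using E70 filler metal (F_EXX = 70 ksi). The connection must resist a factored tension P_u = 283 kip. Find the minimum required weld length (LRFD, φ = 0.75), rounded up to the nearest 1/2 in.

L = 17 in

Throat t_e = 0.707 × 0.75 = 0.5302 in.
φr_n = 0.75 × 0.6 × 70 × 0.5302 = 16.7 kip/in.
L_req = P_u / φr_n = 283 / 16.7 = 16.94 in total.
Round up → use L = 17 in.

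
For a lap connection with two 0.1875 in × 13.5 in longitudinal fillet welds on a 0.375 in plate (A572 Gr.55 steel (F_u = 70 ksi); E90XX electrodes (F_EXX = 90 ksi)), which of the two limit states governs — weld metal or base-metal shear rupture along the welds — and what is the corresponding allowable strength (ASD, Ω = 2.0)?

R_n/Ω ≈ 96.6 kip (weld metal governs)

t_e = 0.707 × 0.1875 = 0.1326 in; L = 27 in.
Weld metal: R_n/Ω = (1/2.0) × 0.6 × 90 × 0.1326 × 27 = 96.64 kip.
Base metal (shear rupture): R_n/Ω = (1/2.0) × 0.6 × 70 × 0.375 × 27 = 212.6 kip.
Governing: weld metal.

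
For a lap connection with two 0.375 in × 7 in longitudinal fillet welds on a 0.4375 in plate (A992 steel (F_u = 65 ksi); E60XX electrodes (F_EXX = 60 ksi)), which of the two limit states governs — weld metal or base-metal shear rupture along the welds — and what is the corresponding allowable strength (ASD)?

R_n/Ω ≈ 66.8 kips (weld metal governs)

t_e = 0.707 × 0.375 = 0.2651 in; L = 14 in.
Weld metal: R_n/Ω = (1/2.0) × 0.6 × 60 × 0.2651 × 14 = 66.81 kips.
Base metal (shear rupture): R_n/Ω = (1/2.0) × 0.6 × 65 × 0.4375 × 14 = 119.4 kips.
Governing: weld metal.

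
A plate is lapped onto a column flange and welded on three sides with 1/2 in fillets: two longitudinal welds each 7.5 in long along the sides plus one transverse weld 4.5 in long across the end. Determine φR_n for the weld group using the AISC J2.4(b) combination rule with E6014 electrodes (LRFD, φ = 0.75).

φR_n ≈ 186 kips

E60XX → F_EXX = 60 ksi.
t_e = 0.707 × 0.5 = 0.3535 in.
R_nwl = 0.6 × 60 × 0.3535 × 15 = 190.9 kips (longitudinal, 2 welds).
R_nwt = 0.6 × 60 × 0.3535 × 4.5 = 57.27 kips (transverse, base value).
(i) R_nwl + R_nwt = 248.2 kips; (ii) 0.85 R_nwl + 1.5 R_nwt = 248.2 kips.
R_n = max = 248.2 kips [governs: (ii)]; φR_n = 186.1 kips.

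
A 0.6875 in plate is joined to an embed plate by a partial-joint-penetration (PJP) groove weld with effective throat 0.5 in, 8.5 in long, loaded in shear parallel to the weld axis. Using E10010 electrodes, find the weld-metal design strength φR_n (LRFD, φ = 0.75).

E100XX → F_EXX = 100 ksi.
Effective throat (given) t_e = 0.5 in.
A_we = 0.5 × 8.5 = 4.25 in².
F_nw = 0.6 F_EXX = 60 ksi.
φR_n = 0.75 × 60 × 4.25 = 191.2 kip.

φR_n ≈ 191 kip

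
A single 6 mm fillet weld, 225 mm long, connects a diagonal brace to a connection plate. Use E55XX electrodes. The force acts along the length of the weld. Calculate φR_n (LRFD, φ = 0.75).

E55XX → F_EXX = 550 MPa.
Effective throat t_e = 0.707 × 6 = 4.242 mm.
Total length L = 225 mm; A_we = 4.242 × 225 = 954.5 mm².
F_nw = 0.6 F_EXX = 0.6 × 550 = 330 MPa.
φR_n = 0.75 × 330 × 954.5 × 10⁻³ = 236.2 kN.

φR_n ≈ 236 kN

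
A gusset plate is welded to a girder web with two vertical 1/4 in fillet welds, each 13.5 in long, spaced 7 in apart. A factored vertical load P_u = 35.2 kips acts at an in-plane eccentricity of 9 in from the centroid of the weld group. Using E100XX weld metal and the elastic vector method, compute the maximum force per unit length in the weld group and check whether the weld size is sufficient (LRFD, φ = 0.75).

f_max ≈ 4.02 kip/in; adequate

E100XX → F_EXX = 100 ksi.
Total weld length L_w = 27 in. Treat welds as unit-width lines.
Polar moment about centroid: J = 2[d³/12 + d(b/2)²] = 2[13.5³/12 + 13.5×3.5²] = 740.8 in³.
Direct shear f_v = P/L_w = 35.2 / 27 = 1.304 kip/in (vertical).
Torsion M = P·e = 35.2 × 9 = 316.8 kip·in.
Critical point at (x, y) = (3.5, 6.75) from centroid. f_tx = M·y/J = 2.887 kip/in; f_ty = M·x/J = 1.497 kip/in.
Resultant f_max = √[f_tx² + (f_v + f_ty)²] = √[2.887² + (1.304 + 1.497)²] = 4.022 kip/in.
Capacity per unit length: φr_n = 0.75 × 0.6 × 100 × (0.707 × 0.25) = 7.954 kip/in.
4.022 ≤ 7.954 → adequate.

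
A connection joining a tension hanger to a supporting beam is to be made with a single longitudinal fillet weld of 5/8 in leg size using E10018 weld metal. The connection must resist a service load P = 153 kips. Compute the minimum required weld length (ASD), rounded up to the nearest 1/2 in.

L = 12 in

E100XX → F_EXX = 100 ksi.
Throat t_e = 0.707 × 0.625 = 0.4419 in.
r_n/Ω = (0.6 × 100 × 0.4419) / 2.0 = 13.26 kip/in.
L_req = P / (r_n/Ω) = 153 / 13.26 = 11.54 in total.
Round up → use L = 12 in.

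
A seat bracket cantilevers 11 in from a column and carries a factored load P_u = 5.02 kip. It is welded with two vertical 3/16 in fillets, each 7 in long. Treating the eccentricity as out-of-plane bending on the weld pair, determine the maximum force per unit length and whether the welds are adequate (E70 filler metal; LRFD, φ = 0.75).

E70XX → F_EXX = 70 ksi.
L_w = 2 × 7 = 14 in; section modulus (unit throat) S = 2 × L²/6 = 16.33 in².
Direct shear f_v = P/L_w = 5.02/14 = 0.3586 kip/in.
Moment M = P × e = 5.02 × 11 = 55.22 kip·in; bending f_b = M/S = 3.381 kip/in.
f_max = √(f_v² + f_b²) = √(0.3586² + 3.381²) = 3.4 kip/in.
φr_n = 0.75 × 0.6 × 70 × (0.707 × 0.1875) = 4.176 kip/in → adequate.

f_max ≈ 3.4 kip/in; adequate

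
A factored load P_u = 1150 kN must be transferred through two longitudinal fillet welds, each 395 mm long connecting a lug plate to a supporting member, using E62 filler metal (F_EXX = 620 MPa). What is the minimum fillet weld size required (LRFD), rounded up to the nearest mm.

w = 8 mm

Total weld length L = 790 mm.
Required throat t_e = P_u / (φ × 0.6 F_EXX × L) = 1150 / (0.75 × 0.6 × 620 × 790 × 10⁻³) = 5.218 mm.
Required leg w = t_e / 0.707 = 7.38 mm → use 8 mm.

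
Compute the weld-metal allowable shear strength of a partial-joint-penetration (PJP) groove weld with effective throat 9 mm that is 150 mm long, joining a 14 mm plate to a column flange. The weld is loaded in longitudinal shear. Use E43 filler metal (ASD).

E43XX → F_EXX = 430 MPa.
Effective throat (given) t_e = 9 mm.
A_we = 9 × 150 = 1350 mm².
F_nw = 0.6 F_EXX = 258 MPa.
R_n/Ω = (258 × 1350) / 2.0 × 10⁻³ = 174.2 kN.

R_n/Ω ≈ 174 kN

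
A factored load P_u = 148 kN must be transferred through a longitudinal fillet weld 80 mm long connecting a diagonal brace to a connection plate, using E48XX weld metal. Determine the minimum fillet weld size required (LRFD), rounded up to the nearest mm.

w = 13 mm

E48XX → F_EXX = 480 MPa.
Total weld length L = 80 mm.
Required throat t_e = P_u / (φ × 0.6 F_EXX × L) = 148 / (0.75 × 0.6 × 480 × 80 × 10⁻³) = 8.565 mm.
Required leg w = t_e / 0.707 = 12.11 mm → use 13 mm.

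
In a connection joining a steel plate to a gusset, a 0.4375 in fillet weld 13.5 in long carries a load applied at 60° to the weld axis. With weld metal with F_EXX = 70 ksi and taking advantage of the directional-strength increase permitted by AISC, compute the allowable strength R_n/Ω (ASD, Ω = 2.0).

t_e = 0.707 × 0.4375 = 0.3093 in; A_we = 0.3093 × 13.5 = 4.176 in².
Directional factor: 1.0 + 0.5 sin^1.5(60°) = 1.403.
F_nw = 0.6 × 70 × 1.403 = 58.92 ksi.
R_n/Ω = (58.92 × 4.176) / 2.0 = 123 kips.

R_n/Ω ≈ 123 kips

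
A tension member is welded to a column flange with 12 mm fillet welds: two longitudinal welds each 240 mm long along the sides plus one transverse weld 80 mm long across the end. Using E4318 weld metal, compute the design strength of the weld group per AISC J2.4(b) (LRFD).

E43XX → F_EXX = 430 MPa.
t_e = 0.707 × 12 = 8.484 mm.
R_nwl = 0.6 × 430 × 8.484 × 480 × 10⁻³ = 1051 kN (longitudinal, 2 welds).
R_nwt = 0.6 × 430 × 8.484 × 80 × 10⁻³ = 175.1 kN (transverse, base value).
(i) R_nwl + R_nwt = 1226 kN; (ii) 0.85 R_nwl + 1.5 R_nwt = 1156 kN.
R_n = max = 1226 kN [governs: (i)]; φR_n = 919.3 kN.

φR_n ≈ 919 kN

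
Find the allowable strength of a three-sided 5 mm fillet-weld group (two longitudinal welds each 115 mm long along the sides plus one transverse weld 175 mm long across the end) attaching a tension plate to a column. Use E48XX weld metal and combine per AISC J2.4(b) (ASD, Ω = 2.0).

E48XX → F_EXX = 480 MPa.
t_e = 0.707 × 5 = 3.535 mm.
R_nwl = 0.6 × 480 × 3.535 × 230 × 10⁻³ = 234.2 kN (longitudinal, 2 welds).
R_nwt = 0.6 × 480 × 3.535 × 175 × 10⁻³ = 178.2 kN (transverse, base value).
(i) R_nwl + R_nwt = 412.3 kN; (ii) 0.85 R_nwl + 1.5 R_nwt = 466.3 kN.
R_n = max = 466.3 kN [governs: (ii)]; R_n/Ω = 233.1 kN.

R_n/Ω ≈ 233 kN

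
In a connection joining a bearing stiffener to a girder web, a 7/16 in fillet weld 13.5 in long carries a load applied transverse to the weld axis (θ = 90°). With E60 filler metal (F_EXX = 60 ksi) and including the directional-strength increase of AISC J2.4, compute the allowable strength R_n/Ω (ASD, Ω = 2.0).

t_e = 0.707 × 0.4375 = 0.3093 in; A_we = 0.3093 × 13.5 = 4.176 in².
Directional factor: 1.0 + 0.5 sin^1.5(90°) = 1.5.
F_nw = 0.6 × 60 × 1.5 = 54 ksi.
R_n/Ω = (54 × 4.176) / 2.0 = 112.7 kips.

R_n/Ω ≈ 113 kips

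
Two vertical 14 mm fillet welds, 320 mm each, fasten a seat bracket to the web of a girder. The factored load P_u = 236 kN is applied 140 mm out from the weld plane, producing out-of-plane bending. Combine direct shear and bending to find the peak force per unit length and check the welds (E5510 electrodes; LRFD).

f_max ≈ 1040 N/mm; adequate

E55XX → F_EXX = 550 MPa.
L_w = 2 × 320 = 640 mm; section modulus (unit throat) S = 2 × L²/6 = 34130 mm².
Direct shear f_v = P/L_w = 236×10³/640 = 368.8 N/mm.
Moment M = P × e = 236×10³ × 140 = 33040000 N·mm; bending f_b = M/S = 968 N/mm.
f_max = √(f_v² + f_b²) = √(368.8² + 968²) = 1036 N/mm.
φr_n = 0.75 × 0.6 × 550 × (0.707 × 14) = 2450 N/mm → adequate.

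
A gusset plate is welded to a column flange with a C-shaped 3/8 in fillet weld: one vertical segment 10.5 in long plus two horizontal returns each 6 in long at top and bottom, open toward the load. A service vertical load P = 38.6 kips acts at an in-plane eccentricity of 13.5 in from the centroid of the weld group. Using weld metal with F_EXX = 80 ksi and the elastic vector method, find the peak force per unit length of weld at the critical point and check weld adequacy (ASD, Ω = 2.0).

Total weld length L_w = 22.5 in. Treat welds as unit-width lines.
Centroid: x̄ = 2×6×3 / 22.5 = 1.6 in from the vertical weld.
Polar moment about centroid: J = I_x + I_y = [10.5³/12 + 2×6×5.25²] + [10.5×1.6² + 2(6³/12 + 6×1.4²)] = 513.6 in³.
Direct shear f_v = P/L_w = 38.6 / 22.5 = 1.716 kip/in (vertical).
Torsion M = P·e = 38.6 × 13.5 = 521.1 kip·in.
Critical point at (x, y) = (4.4, 5.25) from centroid. f_tx = M·y/J = 5.326 kip/in; f_ty = M·x/J = 4.464 kip/in.
Resultant f_max = √[f_tx² + (f_v + f_ty)²] = √[5.326² + (1.716 + 4.464)²] = 8.158 kip/in.
Capacity per unit length: r_n/Ω = (1/2.0) × 0.6 × 80 × (0.707 × 0.375) = 6.363 kip/in.
8.158 > 6.363 → NOT adequate.

f_max ≈ 8.16 kip/in; NOT adequate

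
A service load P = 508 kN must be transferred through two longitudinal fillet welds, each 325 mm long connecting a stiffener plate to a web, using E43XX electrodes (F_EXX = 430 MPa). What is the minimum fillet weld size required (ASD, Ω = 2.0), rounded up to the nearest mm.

w = 9 mm

Total weld length L = 650 mm.
Required throat t_e = P × Ω / (0.6 F_EXX × L) = 508 × 2.0 / (0.6 × 430 × 650 × 10⁻³) = 6.058 mm.
Required leg w = t_e / 0.707 = 8.569 mm → use 9 mm.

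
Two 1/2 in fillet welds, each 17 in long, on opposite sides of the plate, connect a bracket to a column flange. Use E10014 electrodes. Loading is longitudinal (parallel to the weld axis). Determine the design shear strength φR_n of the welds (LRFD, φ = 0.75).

E100XX → F_EXX = 100 ksi.
Effective throat t_e = 0.707 × 0.5 = 0.3535 in.
Total length L = 34 in; A_we = 0.3535 × 34 = 12.02 in².
F_nw = 0.6 F_EXX = 0.6 × 100 = 60 ksi.
φR_n = 0.75 × 60 × 12.02 = 540.9 kip.

φR_n ≈ 541 kip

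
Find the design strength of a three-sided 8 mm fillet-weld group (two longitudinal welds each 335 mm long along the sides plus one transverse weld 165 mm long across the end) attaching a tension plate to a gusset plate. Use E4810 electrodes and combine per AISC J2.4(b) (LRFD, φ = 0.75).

E48XX → F_EXX = 480 MPa.
t_e = 0.707 × 8 = 5.656 mm.
R_nwl = 0.6 × 480 × 5.656 × 670 × 10⁻³ = 1091 kN (longitudinal, 2 welds).
R_nwt = 0.6 × 480 × 5.656 × 165 × 10⁻³ = 268.8 kN (transverse, base value).
(i) R_nwl + R_nwt = 1360 kN; (ii) 0.85 R_nwl + 1.5 R_nwt = 1331 kN.
R_n = max = 1360 kN [governs: (i)]; φR_n = 1020 kN.

φR_n ≈ 1020 kN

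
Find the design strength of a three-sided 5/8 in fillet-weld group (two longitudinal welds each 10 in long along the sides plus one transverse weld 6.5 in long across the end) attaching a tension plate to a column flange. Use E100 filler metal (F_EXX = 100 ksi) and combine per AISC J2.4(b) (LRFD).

t_e = 0.707 × 0.625 = 0.4419 in.
R_nwl = 0.6 × 100 × 0.4419 × 20 = 530.2 kip (longitudinal, 2 welds).
R_nwt = 0.6 × 100 × 0.4419 × 6.5 = 172.3 kip (transverse, base value).
(i) R_nwl + R_nwt = 702.6 kip; (ii) 0.85 R_nwl + 1.5 R_nwt = 709.2 kip.
R_n = max = 709.2 kip [governs: (ii)]; φR_n = 531.9 kip.

φR_n ≈ 532 kip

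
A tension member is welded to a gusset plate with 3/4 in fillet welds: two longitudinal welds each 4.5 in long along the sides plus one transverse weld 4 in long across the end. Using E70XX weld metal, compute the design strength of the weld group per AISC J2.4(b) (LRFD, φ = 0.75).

φR_n ≈ 228 kips

E70XX → F_EXX = 70 ksi.
t_e = 0.707 × 0.75 = 0.5302 in.
R_nwl = 0.6 × 70 × 0.5302 × 9 = 200.4 kips (longitudinal, 2 welds).
R_nwt = 0.6 × 70 × 0.5302 × 4 = 89.08 kips (transverse, base value).
(i) R_nwl + R_nwt = 289.5 kips; (ii) 0.85 R_nwl + 1.5 R_nwt = 304 kips.
R_n = max = 304 kips [governs: (ii)]; φR_n = 228 kips.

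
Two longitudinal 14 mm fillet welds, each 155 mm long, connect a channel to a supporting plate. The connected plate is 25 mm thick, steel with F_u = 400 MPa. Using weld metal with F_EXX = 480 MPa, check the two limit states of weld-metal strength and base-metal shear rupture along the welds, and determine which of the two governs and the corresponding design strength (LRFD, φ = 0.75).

φR_n ≈ 663 kN (weld metal governs)

t_e = 0.707 × 14 = 9.898 mm; L = 310 mm.
Weld metal: φR_n = 0.75 × 0.6 × 480 × 9.898 × 310 × 10⁻³ = 662.8 kN.
Base metal (shear rupture): φR_n = 0.75 × 0.6 × 400 × 25 × 310 × 10⁻³ = 1395 kN.
Governing: weld metal.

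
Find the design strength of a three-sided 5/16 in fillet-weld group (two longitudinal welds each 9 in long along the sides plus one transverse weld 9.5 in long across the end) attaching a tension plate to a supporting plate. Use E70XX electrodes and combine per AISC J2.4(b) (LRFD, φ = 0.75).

φR_n ≈ 206 kips

E70XX → F_EXX = 70 ksi.
t_e = 0.707 × 0.3125 = 0.2209 in.
R_nwl = 0.6 × 70 × 0.2209 × 18 = 167 kips (longitudinal, 2 welds).
R_nwt = 0.6 × 70 × 0.2209 × 9.5 = 88.15 kips (transverse, base value).
(i) R_nwl + R_nwt = 255.2 kips; (ii) 0.85 R_nwl + 1.5 R_nwt = 274.2 kips.
R_n = max = 274.2 kips [governs: (ii)]; φR_n = 205.7 kips.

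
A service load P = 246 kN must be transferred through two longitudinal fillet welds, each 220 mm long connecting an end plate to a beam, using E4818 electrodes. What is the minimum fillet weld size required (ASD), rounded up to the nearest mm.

E48XX → F_EXX = 480 MPa.
Total weld length L = 440 mm.
Required throat t_e = P × Ω / (0.6 F_EXX × L) = 246 × 2.0 / (0.6 × 480 × 440 × 10⁻³) = 3.883 mm.
Required leg w = t_e / 0.707 = 5.492 mm → use 6 mm.

w = 6 mm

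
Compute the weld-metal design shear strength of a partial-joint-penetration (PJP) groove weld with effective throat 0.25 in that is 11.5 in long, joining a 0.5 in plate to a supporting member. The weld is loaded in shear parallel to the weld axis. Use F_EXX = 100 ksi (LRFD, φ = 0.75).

Effective throat (given) t_e = 0.25 in.
A_we = 0.25 × 11.5 = 2.875 in².
F_nw = 0.6 F_EXX = 60 ksi.
φR_n = 0.75 × 60 × 2.875 = 129.4 kips.

φR_n ≈ 129 kips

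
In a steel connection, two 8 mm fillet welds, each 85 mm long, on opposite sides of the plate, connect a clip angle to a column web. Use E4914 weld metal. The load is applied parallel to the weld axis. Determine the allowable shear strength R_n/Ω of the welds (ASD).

E49XX → F_EXX = 490 MPa.
Effective throat t_e = 0.707 × 8 = 5.656 mm.
Total length L = 170 mm; A_we = 5.656 × 170 = 961.5 mm².
F_nw = 0.6 F_EXX = 0.6 × 490 = 294 MPa.
R_n = 294 × 961.5 × 10⁻³ = 282.7 kN; R_n/Ω = 282.7/2.0 = 141.3 kN.

R_n/Ω ≈ 141 kN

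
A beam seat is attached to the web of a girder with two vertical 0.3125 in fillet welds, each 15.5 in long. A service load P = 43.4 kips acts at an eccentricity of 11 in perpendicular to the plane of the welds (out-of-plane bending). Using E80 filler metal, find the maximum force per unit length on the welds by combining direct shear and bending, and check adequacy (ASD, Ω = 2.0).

E80XX → F_EXX = 80 ksi.
L_w = 2 × 15.5 = 31 in; section modulus (unit throat) S = 2 × L²/6 = 80.08 in².
Direct shear f_v = P/L_w = 43.4/31 = 1.4 kip/in.
Moment M = P × e = 43.4 × 11 = 477.4 kip·in; bending f_b = M/S = 5.961 kip/in.
f_max = √(f_v² + f_b²) = √(1.4² + 5.961²) = 6.123 kip/in.
r_n/Ω = (1/2.0) × 0.6 × 80 × (0.707 × 0.3125) = 5.302 kip/in → NOT adequate.

f_max ≈ 6.12 kip/in; NOT adequate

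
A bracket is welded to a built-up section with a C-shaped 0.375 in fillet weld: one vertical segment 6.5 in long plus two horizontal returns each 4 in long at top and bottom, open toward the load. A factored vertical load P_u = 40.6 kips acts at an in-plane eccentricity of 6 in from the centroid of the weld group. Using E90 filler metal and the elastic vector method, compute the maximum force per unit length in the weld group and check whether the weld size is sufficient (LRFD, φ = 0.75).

f_max ≈ 10.1 kip/in; adequate

E90XX → F_EXX = 90 ksi.
Total weld length L_w = 14.5 in. Treat welds as unit-width lines.
Centroid: x̄ = 2×4×2 / 14.5 = 1.103 in from the vertical weld.
Polar moment about centroid: J = I_x + I_y = [6.5³/12 + 2×4×3.25²] + [6.5×1.103² + 2(4³/12 + 4×0.8966²)] = 132.4 in³.
Direct shear f_v = P/L_w = 40.6 / 14.5 = 2.8 kip/in (vertical).
Torsion M = P·e = 40.6 × 6 = 243.6 kip·in.
Critical point at (x, y) = (2.897, 3.25) from centroid. f_tx = M·y/J = 5.98 kip/in; f_ty = M·x/J = 5.329 kip/in.
Resultant f_max = √[f_tx² + (f_v + f_ty)²] = √[5.98² + (2.8 + 5.329)²] = 10.09 kip/in.
Capacity per unit length: φr_n = 0.75 × 0.6 × 90 × (0.707 × 0.375) = 10.74 kip/in.
10.09 ≤ 10.74 → adequate.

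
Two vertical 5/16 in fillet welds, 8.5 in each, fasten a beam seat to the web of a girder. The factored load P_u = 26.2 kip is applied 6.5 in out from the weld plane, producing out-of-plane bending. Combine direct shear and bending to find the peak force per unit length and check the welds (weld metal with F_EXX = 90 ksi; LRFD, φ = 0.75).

f_max ≈ 7.24 kip/in; adequate

L_w = 2 × 8.5 = 17 in; section modulus (unit throat) S = 2 × L²/6 = 24.08 in².
Direct shear f_v = P/L_w = 26.2/17 = 1.541 kip/in.
Moment M = P × e = 26.2 × 6.5 = 170.3 kip·in; bending f_b = M/S = 7.071 kip/in.
f_max = √(f_v² + f_b²) = √(1.541² + 7.071²) = 7.237 kip/in.
φr_n = 0.75 × 0.6 × 90 × (0.707 × 0.3125) = 8.948 kip/in → adequate.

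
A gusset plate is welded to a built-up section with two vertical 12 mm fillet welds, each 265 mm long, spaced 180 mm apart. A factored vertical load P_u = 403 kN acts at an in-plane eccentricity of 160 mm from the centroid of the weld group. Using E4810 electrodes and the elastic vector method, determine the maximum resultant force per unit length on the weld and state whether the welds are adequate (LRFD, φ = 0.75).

f_max ≈ 1930 N/mm; NOT adequate

E48XX → F_EXX = 480 MPa.
Total weld length L_w = 530 mm. Treat welds as unit-width lines.
Polar moment about centroid: J = 2[d³/12 + d(b/2)²] = 2[265³/12 + 265×90²] = 7395000 mm³.
Direct shear f_v = P/L_w = 403×10³ / 530 = 760.4 N/mm (vertical).
Torsion M = P·e = 403×10³ × 160 = 64480000 N·mm.
Critical point at (x, y) = (90, 132.5) from centroid. f_tx = M·y/J = 1155 N/mm; f_ty = M·x/J = 784.8 N/mm.
Resultant f_max = √[f_tx² + (f_v + f_ty)²] = √[1155² + (760.4 + 784.8)²] = 1929 N/mm.
Capacity per unit length: φr_n = 0.75 × 0.6 × 480 × (0.707 × 12) = 1833 N/mm.
1929 > 1833 → NOT adequate.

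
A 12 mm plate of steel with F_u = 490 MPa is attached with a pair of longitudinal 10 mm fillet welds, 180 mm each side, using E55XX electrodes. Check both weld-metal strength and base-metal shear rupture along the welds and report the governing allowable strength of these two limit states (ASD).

R_n/Ω ≈ 420 kN (weld metal governs)

E55XX → F_EXX = 550 MPa.
t_e = 0.707 × 10 = 7.07 mm; L = 360 mm.
Weld metal: R_n/Ω = (1/2.0) × 0.6 × 550 × 7.07 × 360 × 10⁻³ = 420 kN.
Base metal (shear rupture): R_n/Ω = (1/2.0) × 0.6 × 490 × 12 × 360 × 10⁻³ = 635 kN.
Governing: weld metal.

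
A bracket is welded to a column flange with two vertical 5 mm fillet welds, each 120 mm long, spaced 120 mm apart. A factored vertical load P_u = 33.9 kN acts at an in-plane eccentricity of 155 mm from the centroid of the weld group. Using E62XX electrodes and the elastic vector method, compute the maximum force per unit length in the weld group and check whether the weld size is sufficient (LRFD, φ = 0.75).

f_max ≈ 497 N/mm; adequate

E62XX → F_EXX = 620 MPa.
Total weld length L_w = 240 mm. Treat welds as unit-width lines.
Polar moment about centroid: J = 2[d³/12 + d(b/2)²] = 2[120³/12 + 120×60²] = 1152000 mm³.
Direct shear f_v = P/L_w = 33.9×10³ / 240 = 141.2 N/mm (vertical).
Torsion M = P·e = 33.9×10³ × 155 = 5254500 N·mm.
Critical point at (x, y) = (60, 60) from centroid. f_tx = M·y/J = 273.7 N/mm; f_ty = M·x/J = 273.7 N/mm.
Resultant f_max = √[f_tx² + (f_v + f_ty)²] = √[273.7² + (141.2 + 273.7)²] = 497 N/mm.
Capacity per unit length: φr_n = 0.75 × 0.6 × 620 × (0.707 × 5) = 986.3 N/mm.
497 ≤ 986.3 → adequate.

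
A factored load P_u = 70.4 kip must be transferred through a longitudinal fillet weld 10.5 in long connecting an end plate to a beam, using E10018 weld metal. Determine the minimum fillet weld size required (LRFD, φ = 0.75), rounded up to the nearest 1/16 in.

E100XX → F_EXX = 100 ksi.
Total weld length L = 10.5 in.
Required throat t_e = P_u / (φ × 0.6 F_EXX × L) = 70.4 / (0.75 × 0.6 × 100 × 10.5) = 0.149 in.
Required leg w = t_e / 0.707 = 0.2107 in → use 1/4 in.

w = 1/4 in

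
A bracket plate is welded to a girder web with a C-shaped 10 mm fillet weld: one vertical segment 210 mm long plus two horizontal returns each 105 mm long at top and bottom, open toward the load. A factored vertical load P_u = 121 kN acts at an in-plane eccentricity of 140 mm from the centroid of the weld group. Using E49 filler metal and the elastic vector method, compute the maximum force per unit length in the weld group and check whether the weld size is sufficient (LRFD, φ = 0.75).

E49XX → F_EXX = 490 MPa.
Total weld length L_w = 420 mm. Treat welds as unit-width lines.
Centroid: x̄ = 2×105×52.5 / 420 = 26.25 mm from the vertical weld.
Polar moment about centroid: J = I_x + I_y = [210³/12 + 2×105×105²] + [210×26.25² + 2(105³/12 + 105×26.25²)] = 3569000 mm³.
Direct shear f_v = P/L_w = 121×10³ / 420 = 288.1 N/mm (vertical).
Torsion M = P·e = 121×10³ × 140 = 16940000 N·mm.
Critical point at (x, y) = (78.75, 105) from centroid. f_tx = M·y/J = 498.3 N/mm; f_ty = M·x/J = 373.7 N/mm.
Resultant f_max = √[f_tx² + (f_v + f_ty)²] = √[498.3² + (288.1 + 373.7)²] = 828.5 N/mm.
Capacity per unit length: φr_n = 0.75 × 0.6 × 490 × (0.707 × 10) = 1559 N/mm.
828.5 ≤ 1559 → adequate.

f_max ≈ 828 N/mm; adequate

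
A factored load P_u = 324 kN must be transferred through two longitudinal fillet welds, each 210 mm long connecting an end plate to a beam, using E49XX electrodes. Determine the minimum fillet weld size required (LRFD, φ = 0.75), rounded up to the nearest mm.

E49XX → F_EXX = 490 MPa.
Total weld length L = 420 mm.
Required throat t_e = P_u / (φ × 0.6 F_EXX × L) = 324 / (0.75 × 0.6 × 490 × 420 × 10⁻³) = 3.499 mm.
Required leg w = t_e / 0.707 = 4.948 mm → use 5 mm.

w = 5 mm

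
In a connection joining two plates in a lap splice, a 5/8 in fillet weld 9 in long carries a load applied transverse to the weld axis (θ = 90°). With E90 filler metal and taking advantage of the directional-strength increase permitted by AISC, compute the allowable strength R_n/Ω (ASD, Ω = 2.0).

E90XX → F_EXX = 90 ksi.
t_e = 0.707 × 0.625 = 0.4419 in; A_we = 0.4419 × 9 = 3.977 in².
Directional factor: 1.0 + 0.5 sin^1.5(90°) = 1.5.
F_nw = 0.6 × 90 × 1.5 = 81 ksi.
R_n/Ω = (81 × 3.977) / 2.0 = 161.1 kip.

R_n/Ω ≈ 161 kip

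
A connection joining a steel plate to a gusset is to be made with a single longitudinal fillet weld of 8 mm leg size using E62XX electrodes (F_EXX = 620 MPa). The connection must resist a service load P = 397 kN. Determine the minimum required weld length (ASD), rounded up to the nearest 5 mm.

Throat t_e = 0.707 × 8 = 5.656 mm.
r_n/Ω = (0.6 × 620 × 5.656) / 2.0 = 1052 N/mm = 1.052 kN/mm.
L_req = P / (r_n/Ω) = 397 / 1.052 = 377.4 mm total.
Round up → use L = 380 mm.

L = 380 mm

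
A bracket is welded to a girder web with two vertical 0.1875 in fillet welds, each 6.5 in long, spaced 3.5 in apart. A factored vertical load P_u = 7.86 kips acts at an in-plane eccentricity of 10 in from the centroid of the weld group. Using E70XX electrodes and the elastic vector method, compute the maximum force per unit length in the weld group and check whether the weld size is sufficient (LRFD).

f_max ≈ 3.72 kip/in; adequate

E70XX → F_EXX = 70 ksi.
Total weld length L_w = 13 in. Treat welds as unit-width lines.
Polar moment about centroid: J = 2[d³/12 + d(b/2)²] = 2[6.5³/12 + 6.5×1.75²] = 85.58 in³.
Direct shear f_v = P/L_w = 7.86 / 13 = 0.6046 kip/in (vertical).
Torsion M = P·e = 7.86 × 10 = 78.6 kip·in.
Critical point at (x, y) = (1.75, 3.25) from centroid. f_tx = M·y/J = 2.985 kip/in; f_ty = M·x/J = 1.607 kip/in.
Resultant f_max = √[f_tx² + (f_v + f_ty)²] = √[2.985² + (0.6046 + 1.607)²] = 3.715 kip/in.
Capacity per unit length: φr_n = 0.75 × 0.6 × 70 × (0.707 × 0.1875) = 4.176 kip/in.
3.715 ≤ 4.176 → adequate.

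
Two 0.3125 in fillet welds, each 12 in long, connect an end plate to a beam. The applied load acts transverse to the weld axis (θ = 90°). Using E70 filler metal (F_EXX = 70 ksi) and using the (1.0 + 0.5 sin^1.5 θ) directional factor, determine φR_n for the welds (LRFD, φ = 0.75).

φR_n ≈ 251 kip

t_e = 0.707 × 0.3125 = 0.2209 in; A_we = 0.2209 × 24 = 5.302 in².
Directional factor: 1.0 + 0.5 sin^1.5(90°) = 1.5.
F_nw = 0.6 × 70 × 1.5 = 63 ksi.
φR_n = 0.75 × 63 × 5.302 = 250.5 kip.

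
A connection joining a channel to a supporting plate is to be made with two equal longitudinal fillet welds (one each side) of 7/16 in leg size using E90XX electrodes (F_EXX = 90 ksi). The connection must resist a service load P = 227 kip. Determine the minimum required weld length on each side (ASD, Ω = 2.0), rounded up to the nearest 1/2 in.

L = 14 in on each side

Throat t_e = 0.707 × 0.4375 = 0.3093 in.
r_n/Ω = (0.6 × 90 × 0.3093) / 2.0 = 8.351 kip/in.
L_req = P / (r_n/Ω) = 227 / 8.351 = 27.18 in total.
Per side: 27.18 / 2 = 13.59 in.
Round up → use L = 14 in on each side.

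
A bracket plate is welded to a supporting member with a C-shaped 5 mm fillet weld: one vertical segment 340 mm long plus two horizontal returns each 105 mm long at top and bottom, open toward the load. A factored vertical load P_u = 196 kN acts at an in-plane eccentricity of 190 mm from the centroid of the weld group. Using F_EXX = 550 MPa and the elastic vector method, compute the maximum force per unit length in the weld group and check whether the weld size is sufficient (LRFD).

f_max ≈ 931 N/mm; NOT adequate

Total weld length L_w = 550 mm. Treat welds as unit-width lines.
Centroid: x̄ = 2×105×52.5 / 550 = 20.05 mm from the vertical weld.
Polar moment about centroid: J = I_x + I_y = [340³/12 + 2×105×170²] + [340×20.05² + 2(105³/12 + 105×32.45²)] = 9895000 mm³.
Direct shear f_v = P/L_w = 196×10³ / 550 = 356.4 N/mm (vertical).
Torsion M = P·e = 196×10³ × 190 = 37240000 N·mm.
Critical point at (x, y) = (84.95, 170) from centroid. f_tx = M·y/J = 639.8 N/mm; f_ty = M·x/J = 319.7 N/mm.
Resultant f_max = √[f_tx² + (f_v + f_ty)²] = √[639.8² + (356.4 + 319.7)²] = 930.8 N/mm.
Capacity per unit length: φr_n = 0.75 × 0.6 × 550 × (0.707 × 5) = 874.9 N/mm.
930.8 > 874.9 → NOT adequate.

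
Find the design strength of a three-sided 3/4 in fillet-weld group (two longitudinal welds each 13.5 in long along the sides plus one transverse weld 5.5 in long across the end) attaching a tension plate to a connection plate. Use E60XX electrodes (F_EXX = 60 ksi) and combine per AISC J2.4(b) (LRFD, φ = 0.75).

t_e = 0.707 × 0.75 = 0.5302 in.
R_nwl = 0.6 × 60 × 0.5302 × 27 = 515.4 kip (longitudinal, 2 welds).
R_nwt = 0.6 × 60 × 0.5302 × 5.5 = 105 kip (transverse, base value).
(i) R_nwl + R_nwt = 620.4 kip; (ii) 0.85 R_nwl + 1.5 R_nwt = 595.6 kip.
R_n = max = 620.4 kip [governs: (i)]; φR_n = 465.3 kip.

φR_n ≈ 465 kip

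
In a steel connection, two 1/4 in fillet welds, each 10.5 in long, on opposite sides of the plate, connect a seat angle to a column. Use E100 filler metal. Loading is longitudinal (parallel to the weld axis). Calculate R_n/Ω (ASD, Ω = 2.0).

E100XX → F_EXX = 100 ksi.
Effective throat t_e = 0.707 × 0.25 = 0.1767 in.
Total length L = 21 in; A_we = 0.1767 × 21 = 3.712 in².
F_nw = 0.6 F_EXX = 0.6 × 100 = 60 ksi.
R_n = 60 × 3.712 = 222.7 kips; R_n/Ω = 222.7/2.0 = 111.4 kips.

R_n/Ω ≈ 111 kips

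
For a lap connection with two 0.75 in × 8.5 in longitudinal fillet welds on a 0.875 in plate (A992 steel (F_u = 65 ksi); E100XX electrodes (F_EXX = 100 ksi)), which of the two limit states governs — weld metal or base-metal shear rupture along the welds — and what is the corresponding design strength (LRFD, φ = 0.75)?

φR_n ≈ 406 kips (weld metal governs)

t_e = 0.707 × 0.75 = 0.5302 in; L = 17 in.
Weld metal: φR_n = 0.75 × 0.6 × 100 × 0.5302 × 17 = 405.6 kips.
Base metal (shear rupture): φR_n = 0.75 × 0.6 × 65 × 0.875 × 17 = 435.1 kips.
Governing: weld metal.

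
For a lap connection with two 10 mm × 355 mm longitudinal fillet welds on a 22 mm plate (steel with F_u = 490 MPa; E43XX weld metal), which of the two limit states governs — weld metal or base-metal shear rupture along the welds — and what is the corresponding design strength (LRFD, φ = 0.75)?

E43XX → F_EXX = 430 MPa.
t_e = 0.707 × 10 = 7.07 mm; L = 710 mm.
Weld metal: φR_n = 0.75 × 0.6 × 430 × 7.07 × 710 × 10⁻³ = 971.3 kN.
Base metal (shear rupture): φR_n = 0.75 × 0.6 × 490 × 22 × 710 × 10⁻³ = 3444 kN.
Governing: weld metal.

φR_n ≈ 971 kN (weld metal governs)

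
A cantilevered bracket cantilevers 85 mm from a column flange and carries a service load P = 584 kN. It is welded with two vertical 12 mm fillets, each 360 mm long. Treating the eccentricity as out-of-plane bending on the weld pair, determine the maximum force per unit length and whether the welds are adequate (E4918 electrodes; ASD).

E49XX → F_EXX = 490 MPa.
L_w = 2 × 360 = 720 mm; section modulus (unit throat) S = 2 × L²/6 = 43200 mm².
Direct shear f_v = P/L_w = 584×10³/720 = 811.1 N/mm.
Moment M = P × e = 584×10³ × 85 = 49640000 N·mm; bending f_b = M/S = 1149 N/mm.
f_max = √(f_v² + f_b²) = √(811.1² + 1149²) = 1407 N/mm.
r_n/Ω = (1/2.0) × 0.6 × 490 × (0.707 × 12) = 1247 N/mm → NOT adequate.

f_max ≈ 1410 N/mm; NOT adequate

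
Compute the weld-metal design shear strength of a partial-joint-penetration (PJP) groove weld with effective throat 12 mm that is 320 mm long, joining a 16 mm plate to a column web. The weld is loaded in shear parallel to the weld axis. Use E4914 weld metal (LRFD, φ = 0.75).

φR_n ≈ 847 kN

E49XX → F_EXX = 490 MPa.
Effective throat (given) t_e = 12 mm.
A_we = 12 × 320 = 3840 mm².
F_nw = 0.6 F_EXX = 294 MPa.
φR_n = 0.75 × 294 × 3840 × 10⁻³ = 846.7 kN.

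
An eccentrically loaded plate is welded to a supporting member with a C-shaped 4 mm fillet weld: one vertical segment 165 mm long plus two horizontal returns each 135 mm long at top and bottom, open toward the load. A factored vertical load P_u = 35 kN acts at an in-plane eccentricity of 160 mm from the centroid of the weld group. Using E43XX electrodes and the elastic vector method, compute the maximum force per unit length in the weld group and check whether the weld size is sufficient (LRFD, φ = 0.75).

f_max ≈ 291 N/mm; adequate

E43XX → F_EXX = 430 MPa.
Total weld length L_w = 435 mm. Treat welds as unit-width lines.
Centroid: x̄ = 2×135×67.5 / 435 = 41.9 mm from the vertical weld.
Polar moment about centroid: J = I_x + I_y = [165³/12 + 2×135×82.5²] + [165×41.9² + 2(135³/12 + 135×25.6²)] = 3089000 mm³.
Direct shear f_v = P/L_w = 35×10³ / 435 = 80.46 N/mm (vertical).
Torsion M = P·e = 35×10³ × 160 = 5600000 N·mm.
Critical point at (x, y) = (93.1, 82.5) from centroid. f_tx = M·y/J = 149.6 N/mm; f_ty = M·x/J = 168.8 N/mm.
Resultant f_max = √[f_tx² + (f_v + f_ty)²] = √[149.6² + (80.46 + 168.8)²] = 290.7 N/mm.
Capacity per unit length: φr_n = 0.75 × 0.6 × 430 × (0.707 × 4) = 547.2 N/mm.
290.7 ≤ 547.2 → adequate.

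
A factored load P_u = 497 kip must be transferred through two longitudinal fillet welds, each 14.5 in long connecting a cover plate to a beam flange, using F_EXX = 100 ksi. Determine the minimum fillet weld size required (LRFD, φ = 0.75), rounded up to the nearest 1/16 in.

w = 9/16 in

Total weld length L = 29 in.
Required throat t_e = P_u / (φ × 0.6 F_EXX × L) = 497 / (0.75 × 0.6 × 100 × 29) = 0.3808 in.
Required leg w = t_e / 0.707 = 0.5387 in → use 9/16 in.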